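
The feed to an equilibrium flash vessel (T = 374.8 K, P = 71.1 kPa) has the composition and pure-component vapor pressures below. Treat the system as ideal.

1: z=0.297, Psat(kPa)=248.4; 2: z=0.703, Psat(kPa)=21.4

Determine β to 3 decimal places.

Raoult's law: Kᵢ = Pᵢˢᵃᵗ/P = Pᵢˢᵃᵗ/71.1.
  K_1 = 248.4/71.1 = 3.49367, K_2 = 21.4/71.1 = 0.30098
Rachford–Rice: g(β) = Σ zᵢ(Kᵢ−1)/(1+β(Kᵢ−1)) = 0.
Feasibility: ΣzᵢKᵢ = 1.249, Σzᵢ/Kᵢ = 2.421 — both > 1, two phases present.
Newton–Raphson from β = 0.5:
  β = 0.500: g = -0.4258, g' = -1.178 → β = 0.138
  β = 0.138: g = 0.0065, g' = -1.442 → β = 0.143
Converged at β = 0.143.

β = 0.143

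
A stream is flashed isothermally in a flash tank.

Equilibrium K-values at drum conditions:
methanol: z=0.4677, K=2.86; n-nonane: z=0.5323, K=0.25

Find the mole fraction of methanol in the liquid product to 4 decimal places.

Material balance + equilibrium reduce to Σ zᵢ(Kᵢ−1)/(1+ψ(Kᵢ−1)) = 0.
Check two-phase: ΣzᵢKᵢ = 1.4707 > 1 and Σzᵢ/Kᵢ = 2.2927 > 1, so g(0) = 0.4707 > 0 and g(1) = -1.2927 < 0.
Iterate (Newton) starting at ψ = 0.39:
  ψ = 0.3900: g = -0.06009, g' = -1.1417 → ψ = 0.3374
Converged at ψ = 0.3374.
Compositions from xᵢ = zᵢ/(1+ψ(Kᵢ−1)), yᵢ = Kᵢxᵢ:
  methanol: x = 0.2874, y = 0.8218
  n-nonane: x = 0.7126, y = 0.1782

x_methanol = 0.2874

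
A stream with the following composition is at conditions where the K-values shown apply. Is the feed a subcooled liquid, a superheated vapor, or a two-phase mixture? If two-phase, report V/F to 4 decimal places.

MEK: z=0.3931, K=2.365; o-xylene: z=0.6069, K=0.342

two-phase, V/F = 0.1528

ΣzᵢKᵢ = 1.1372; Σzᵢ/Kᵢ = 1.9408.
Both exceed 1, so a two-phase solution exists.
Rachford–Rice: g(ψ) = Σ zᵢ(Kᵢ−1)/(1+ψ(Kᵢ−1)) = 0.
Binary case is linear: z₁(K₁−1)(1+ψ(K₂−1)) + z₂(K₂−1)(1+ψ(K₁−1)) = 0
⇒ ψ = [z₁(K₁−1)+z₂(K₂−1)] / [−(K₁−1)(K₂−1)] = 0.13724/0.89817 = 0.1528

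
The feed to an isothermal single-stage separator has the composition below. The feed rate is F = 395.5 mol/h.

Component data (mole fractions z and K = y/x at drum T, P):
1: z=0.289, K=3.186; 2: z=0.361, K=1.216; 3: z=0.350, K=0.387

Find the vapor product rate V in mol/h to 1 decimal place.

V = 239.2 mol/h

Rachford–Rice: g(V/F) = Σ zᵢ(Kᵢ−1)/(1+V/F(Kᵢ−1)) = 0.
g(0) = ΣzᵢKᵢ − 1 = 0.495 and g(1) = 1 − Σzᵢ/Kᵢ = -0.292, so a root lies in (0, 1).
Iterate (Newton) starting at V/F = 0.49:
  V/F = 0.490: g = 0.0689, g' = -0.604 → V/F = 0.604
  V/F = 0.604: g = 0.0006, g' = -0.601 → V/F = 0.605
Converged at V/F = 0.605.
Then V = V/F·F = 0.6049·395.5 = 239.2 mol/h and L = F − V = 156.3 mol/h.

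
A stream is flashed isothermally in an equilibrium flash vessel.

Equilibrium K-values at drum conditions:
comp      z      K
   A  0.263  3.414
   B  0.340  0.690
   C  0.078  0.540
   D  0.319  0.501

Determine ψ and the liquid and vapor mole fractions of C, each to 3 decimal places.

Newton–Raphson from ψ = 0.68:
  ψ = 0.680: g = -0.1864, g' = -0.489 → ψ = 0.299
  ψ = 0.299: g = 0.0239, g' = -0.689 → ψ = 0.334
  ψ = 0.334: g = 0.0007, g' = -0.648 → ψ = 0.335
Converged at ψ = 0.335.
Compositions from xᵢ = zᵢ/(1+ψ(Kᵢ−1)), yᵢ = Kᵢxᵢ:
  A: x = 0.145, y = 0.497
  B: x = 0.379, y = 0.262
  C: x = 0.092, y = 0.050
  D: x = 0.383, y = 0.192

ψ = 0.335, x_C = 0.092, y_C = 0.050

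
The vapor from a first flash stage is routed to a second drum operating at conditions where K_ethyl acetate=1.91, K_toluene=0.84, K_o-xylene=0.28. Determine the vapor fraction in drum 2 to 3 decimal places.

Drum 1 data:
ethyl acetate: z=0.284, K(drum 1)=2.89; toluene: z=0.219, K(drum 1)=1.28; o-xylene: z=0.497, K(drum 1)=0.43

V/F (drum 2) = 0.388

Drum 1:
Iterate (Newton) starting at ψ₁ = 0.53:
  ψ₁ = 0.530: g = -0.0844, g' = -0.598 → ψ₁ = 0.389
  ψ₁ = 0.389: g = 0.0007, g' = -0.618 → ψ₁ = 0.390
Converged at ψ₁ = 0.390.
Drum-1 compositions:
  ethyl acetate: x = 0.163, y = 0.472
  toluene: x = 0.197, y = 0.253
  o-xylene: x = 0.639, y = 0.275
Drum-2 feed = drum-1 vapor: z₂ = (0.4725, 0.2527, 0.2748).
Drum 2:
Let ψ₂ = V/F and solve Σ zᵢ(Kᵢ−1)/(1+ψ₂(Kᵢ−1)) = 0.
Feasibility: ΣzᵢKᵢ = 1.192, Σzᵢ/Kᵢ = 1.530 — both > 1, two phases present.
Iterate (Newton) starting at ψ₂ = 0.5:
  ψ₂ = 0.500: g = -0.0576, g' = -0.540 → ψ₂ = 0.393
  ψ₂ = 0.393: g = -0.0026, g' = -0.497 → ψ₂ = 0.388
Converged at ψ₂ = 0.388.
  ethyl acetate: x = 0.349, y = 0.667
  toluene: x = 0.269, y = 0.226
  o-xylene: x = 0.381, y = 0.107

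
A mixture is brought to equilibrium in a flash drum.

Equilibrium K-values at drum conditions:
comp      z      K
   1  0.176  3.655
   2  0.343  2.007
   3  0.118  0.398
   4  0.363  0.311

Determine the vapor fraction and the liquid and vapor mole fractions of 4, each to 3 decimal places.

ψ = 0.439, x_4 = 0.521, y_4 = 0.162

Material balance + equilibrium reduce to Σ zᵢ(Kᵢ−1)/(1+ψ(Kᵢ−1)) = 0.
Check two-phase: ΣzᵢKᵢ = 1.492 > 1 and Σzᵢ/Kᵢ = 1.683 > 1, so g(0) = 0.492 > 0 and g(1) = -0.683 < 0.
Newton iteration, ψ⁰ = 0.5:
  ψ = 0.500: g = -0.0527, g' = -0.871 → ψ = 0.440
  ψ = 0.440: g = -0.0003, g' = -0.865 → ψ = 0.439
Converged at ψ = 0.439.
Compositions from xᵢ = zᵢ/(1+ψ(Kᵢ−1)), yᵢ = Kᵢxᵢ:
  1: x = 0.081, y = 0.297
  2: x = 0.238, y = 0.477
  3: x = 0.160, y = 0.064
  4: x = 0.521, y = 0.162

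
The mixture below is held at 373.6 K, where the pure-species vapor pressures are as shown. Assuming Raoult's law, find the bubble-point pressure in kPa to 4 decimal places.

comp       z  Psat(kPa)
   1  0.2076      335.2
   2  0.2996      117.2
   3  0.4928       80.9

At the bubble point ψ → 0, so ΣzᵢKᵢ = 1 with Kᵢ = Pᵢˢᵃᵗ/P ⇒ P = ΣzᵢPᵢˢᵃᵗ.
P = 0.2076·335.2 + 0.2996·117.2 + 0.4928·80.9 = 144.5682 kPa

Pbub = 144.5682 kPa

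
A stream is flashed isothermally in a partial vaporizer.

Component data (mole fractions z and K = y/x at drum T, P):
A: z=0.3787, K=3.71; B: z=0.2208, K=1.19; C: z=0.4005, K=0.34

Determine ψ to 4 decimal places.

Iterate (Newton) starting at ψ = 0.6:
  ψ = 0.6000: g = -0.00916, g' = -0.8879 → ψ = 0.5897
Converged at ψ = 0.5897.

ψ = 0.5897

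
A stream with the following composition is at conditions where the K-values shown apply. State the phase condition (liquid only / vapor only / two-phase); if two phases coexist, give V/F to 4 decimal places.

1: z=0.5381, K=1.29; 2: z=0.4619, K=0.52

liquid only

ΣzᵢKᵢ = 0.9343; Σzᵢ/Kᵢ = 1.3054.
Since ΣzᵢKᵢ < 1 the mixture is below its bubble point — single liquid phase.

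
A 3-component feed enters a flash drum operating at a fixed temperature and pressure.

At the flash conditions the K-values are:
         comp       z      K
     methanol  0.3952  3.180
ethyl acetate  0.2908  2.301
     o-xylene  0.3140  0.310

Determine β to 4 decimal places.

β = 0.8140

Newton iteration, β⁰ = 0.5:
  β = 0.5000: g = 0.31066, g' = -0.9591 → β = 0.8239
  β = 0.8239: g = -0.01139, g' = -1.1578 → β = 0.8141
  β = 0.8141: g = -0.00010, g' = -1.1383 → β = 0.8140
Converged at β = 0.8140.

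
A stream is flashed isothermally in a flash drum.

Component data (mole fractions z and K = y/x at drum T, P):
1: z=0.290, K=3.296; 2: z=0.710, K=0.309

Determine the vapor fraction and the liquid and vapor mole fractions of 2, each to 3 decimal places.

Rachford–Rice: g(ψ) = Σ zᵢ(Kᵢ−1)/(1+ψ(Kᵢ−1)) = 0.
g(0) = ΣzᵢKᵢ − 1 = 0.175 and g(1) = 1 − Σzᵢ/Kᵢ = -1.386, so a root lies in (0, 1).
Binary case is linear: z₁(K₁−1)(1+ψ(K₂−1)) + z₂(K₂−1)(1+ψ(K₁−1)) = 0
⇒ ψ = [z₁(K₁−1)+z₂(K₂−1)] / [−(K₁−1)(K₂−1)] = 0.1752/1.5865 = 0.110
Compositions from xᵢ = zᵢ/(1+ψ(Kᵢ−1)), yᵢ = Kᵢxᵢ:
  1: x = 0.231, y = 0.762
  2: x = 0.769, y = 0.238

ψ = 0.110, x_2 = 0.769, y_2 = 0.238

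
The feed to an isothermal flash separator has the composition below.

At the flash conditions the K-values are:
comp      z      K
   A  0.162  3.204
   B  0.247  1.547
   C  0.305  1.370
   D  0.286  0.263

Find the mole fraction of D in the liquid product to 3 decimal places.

Newton iteration, β⁰ = 0.64:
  β = 0.640: g = -0.0595, g' = -0.760 → β = 0.562
  β = 0.562: g = -0.0033, g' = -0.681 → β = 0.557
Converged at β = 0.557.
Compositions from xᵢ = zᵢ/(1+β(Kᵢ−1)), yᵢ = Kᵢxᵢ:
  A: x = 0.073, y = 0.233
  B: x = 0.189, y = 0.293
  C: x = 0.253, y = 0.346
  D: x = 0.485, y = 0.128

x_D = 0.485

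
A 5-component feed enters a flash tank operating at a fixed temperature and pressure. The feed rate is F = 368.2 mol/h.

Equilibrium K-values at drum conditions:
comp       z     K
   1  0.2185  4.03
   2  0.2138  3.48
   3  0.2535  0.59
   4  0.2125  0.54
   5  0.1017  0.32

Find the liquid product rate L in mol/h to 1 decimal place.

L = 118.5 mol/h

Rachford–Rice: g(V/F) = Σ zᵢ(Kᵢ−1)/(1+V/F(Kᵢ−1)) = 0.
g(0) = ΣzᵢKᵢ − 1 = 0.9214 and g(1) = 1 − Σzᵢ/Kᵢ = -0.2566, so a root lies in (0, 1).
Newton iteration, V/F⁰ = 0.7:
  V/F = 0.7000: g = -0.01600, g' = -0.7345 → V/F = 0.6782
Converged at V/F = 0.6782.
Then V = V/F·F = 0.6782·368.2 = 249.7 mol/h and L = F − V = 118.5 mol/h.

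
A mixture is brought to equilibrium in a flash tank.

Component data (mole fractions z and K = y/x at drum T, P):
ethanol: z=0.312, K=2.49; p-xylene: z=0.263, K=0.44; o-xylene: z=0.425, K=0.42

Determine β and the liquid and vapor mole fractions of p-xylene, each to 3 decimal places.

Material balance + equilibrium reduce to Σ zᵢ(Kᵢ−1)/(1+β(Kᵢ−1)) = 0.
Feasibility: ΣzᵢKᵢ = 1.071, Σzᵢ/Kᵢ = 1.735 — both > 1, two phases present.
Newton–Raphson from β = 0.5:
  β = 0.500: g = -0.2853, g' = -0.670 → β = 0.074
  β = 0.074: g = 0.0073, g' = -0.807 → β = 0.083
Converged at β = 0.083.
Compositions from xᵢ = zᵢ/(1+β(Kᵢ−1)), yᵢ = Kᵢxᵢ:
  ethanol: x = 0.278, y = 0.691
  p-xylene: x = 0.276, y = 0.121
  o-xylene: x = 0.447, y = 0.188

β = 0.083, x_p-xylene = 0.276, y_p-xylene = 0.121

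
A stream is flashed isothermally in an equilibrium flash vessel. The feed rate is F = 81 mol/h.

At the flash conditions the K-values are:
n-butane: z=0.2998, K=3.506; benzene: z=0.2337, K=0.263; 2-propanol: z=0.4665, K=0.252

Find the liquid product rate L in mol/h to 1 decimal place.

L = 71.0 mol/h

Rachford–Rice: g(β) = Σ zᵢ(Kᵢ−1)/(1+β(Kᵢ−1)) = 0.
Check two-phase: ΣzᵢKᵢ = 1.2301 > 1 and Σzᵢ/Kᵢ = 2.8253 > 1, so g(0) = 0.2301 > 0 and g(1) = -1.8253 < 0.
Newton iteration, β⁰ = 0.68:
  β = 0.6800: g = -0.77759, g' = -1.8487 → β = 0.2594
  β = 0.2594: g = -0.19055, g' = -1.2874 → β = 0.1114
  β = 0.1114: g = 0.01909, g' = -1.6121 → β = 0.1232
  β = 0.1232: g = 0.00026, g' = -1.5695 → β = 0.1234
Converged at β = 0.1234.
Then V = β·F = 0.1234·81 = 10.0 mol/h and L = F − V = 71.0 mol/h.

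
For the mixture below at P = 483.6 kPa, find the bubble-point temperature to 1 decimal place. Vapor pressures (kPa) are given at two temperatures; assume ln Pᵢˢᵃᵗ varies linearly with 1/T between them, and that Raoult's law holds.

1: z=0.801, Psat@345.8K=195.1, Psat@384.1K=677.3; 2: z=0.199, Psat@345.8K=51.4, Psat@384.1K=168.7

Bubble-point temperature: ΣzᵢPᵢˢᵃᵗ(T) = P. Interpolate ln Pᵢˢᵃᵗ = aᵢ + bᵢ/T.
  T = 345.8 K: ΣzᵢPᵢˢᵃᵗ = 166.50 kPa
  T = 384.1 K: ΣzᵢPᵢˢᵃᵗ = 576.09 kPa
  T = 365.0 K: ΣzᵢPᵢˢᵃᵗ = 320.47 kPa
  T = 374.6 K: ΣzᵢPᵢˢᵃᵗ = 433.56 kPa
  T = 379.4 K: ΣzᵢPᵢˢᵃᵗ = 501.41 kPa
  T = 377.0 K: ΣzᵢPᵢˢᵃᵗ = 466.47 kPa
Interpolating between 377.0 K and 379.4 K gives T ≈ 378.2 K.

T = 378.2 K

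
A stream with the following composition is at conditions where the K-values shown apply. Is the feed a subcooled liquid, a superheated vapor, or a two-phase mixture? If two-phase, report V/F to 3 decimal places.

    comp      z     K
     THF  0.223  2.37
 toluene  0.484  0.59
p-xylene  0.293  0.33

ΣzᵢKᵢ = 0.911; Σzᵢ/Kᵢ = 1.802.
Since ΣzᵢKᵢ < 1 the mixture is below its bubble point — single liquid phase.

subcooled liquid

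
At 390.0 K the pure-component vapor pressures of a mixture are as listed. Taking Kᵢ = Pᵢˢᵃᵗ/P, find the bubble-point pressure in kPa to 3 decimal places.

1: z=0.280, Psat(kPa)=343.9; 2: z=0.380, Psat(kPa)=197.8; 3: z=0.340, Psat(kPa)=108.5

At the bubble point ψ → 0, so ΣzᵢKᵢ = 1 with Kᵢ = Pᵢˢᵃᵗ/P ⇒ P = ΣzᵢPᵢˢᵃᵗ.
P = 0.280·343.9 + 0.380·197.8 + 0.340·108.5 = 208.346 kPa

Pbub = 208.346 kPa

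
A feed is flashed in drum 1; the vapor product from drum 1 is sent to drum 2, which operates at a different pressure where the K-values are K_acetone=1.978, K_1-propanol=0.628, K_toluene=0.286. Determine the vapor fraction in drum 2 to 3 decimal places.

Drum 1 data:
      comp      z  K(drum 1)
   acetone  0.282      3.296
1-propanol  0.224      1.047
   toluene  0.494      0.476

Drum 1:
Rachford–Rice: g(ψ₁) = Σ zᵢ(Kᵢ−1)/(1+ψ₁(Kᵢ−1)) = 0.
g(0) = ΣzᵢKᵢ − 1 = 0.399 and g(1) = 1 − Σzᵢ/Kᵢ = -0.337, so a root lies in (0, 1).
Newton–Raphson from ψ₁ = 0.5:
  ψ₁ = 0.500: g = -0.0390, g' = -0.572 → ψ₁ = 0.432
  ψ₁ = 0.432: g = 0.0009, g' = -0.602 → ψ₁ = 0.433
Converged at ψ₁ = 0.433.
Drum-1 compositions:
  acetone: x = 0.141, y = 0.466
  1-propanol: x = 0.220, y = 0.230
  toluene: x = 0.639, y = 0.304
Drum-2 feed = drum-1 vapor: z₂ = (0.4659, 0.2298, 0.3042).
Drum 2:
Newton–Raphson from ψ₂ = 0.5:
  ψ₂ = 0.500: g = -0.1368, g' = -0.624 → ψ₂ = 0.281
  ψ₂ = 0.281: g = -0.0096, g' = -0.557 → ψ₂ = 0.263
Converged at ψ₂ = 0.263.
  acetone: x = 0.370, y = 0.733
  1-propanol: x = 0.255, y = 0.160
  toluene: x = 0.375, y = 0.107

V/F (drum 2) = 0.263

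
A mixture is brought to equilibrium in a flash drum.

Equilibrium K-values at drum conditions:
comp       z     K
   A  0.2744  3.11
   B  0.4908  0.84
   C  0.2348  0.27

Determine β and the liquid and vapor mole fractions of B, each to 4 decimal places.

Iterate (Newton) starting at β = 0.67:
  β = 0.6700: g = -0.18358, g' = -0.7048 → β = 0.4095
  β = 0.4095: g = -0.01795, g' = -0.6205 → β = 0.3806
  β = 0.3806: g = 0.00013, g' = -0.6299 → β = 0.3808
Converged at β = 0.3808.
Compositions from xᵢ = zᵢ/(1+β(Kᵢ−1)), yᵢ = Kᵢxᵢ:
  A: x = 0.1521, y = 0.4732
  B: x = 0.5226, y = 0.4390
  C: x = 0.3252, y = 0.0878

β = 0.3808, x_B = 0.5226, y_B = 0.4390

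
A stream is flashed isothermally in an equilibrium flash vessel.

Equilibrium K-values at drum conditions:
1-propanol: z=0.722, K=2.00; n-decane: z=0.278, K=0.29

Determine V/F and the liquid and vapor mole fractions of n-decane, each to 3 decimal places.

V/F = 0.739, x_n-decane = 0.585, y_n-decane = 0.170

Binary case is linear: z₁(K₁−1)(1+V/F(K₂−1)) + z₂(K₂−1)(1+V/F(K₁−1)) = 0
⇒ V/F = [z₁(K₁−1)+z₂(K₂−1)] / [−(K₁−1)(K₂−1)] = 0.5246/0.7100 = 0.739
Compositions from xᵢ = zᵢ/(1+V/F(Kᵢ−1)), yᵢ = Kᵢxᵢ:
  1-propanol: x = 0.415, y = 0.830
  n-decane: x = 0.585, y = 0.170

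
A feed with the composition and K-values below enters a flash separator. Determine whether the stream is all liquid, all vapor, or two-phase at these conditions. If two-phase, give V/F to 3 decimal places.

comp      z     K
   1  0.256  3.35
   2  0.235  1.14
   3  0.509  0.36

ΣzᵢKᵢ = 1.309; Σzᵢ/Kᵢ = 1.696.
Both exceed 1, so a two-phase solution exists.
Rachford–Rice: g(ψ) = Σ zᵢ(Kᵢ−1)/(1+ψ(Kᵢ−1)) = 0.
Iterate (Newton) starting at ψ = 0.48:
  ψ = 0.480: g = -0.1567, g' = -0.751 → ψ = 0.271
  ψ = 0.271: g = 0.0049, g' = -0.837 → ψ = 0.277
Converged at ψ = 0.277.

two-phase, V/F = 0.277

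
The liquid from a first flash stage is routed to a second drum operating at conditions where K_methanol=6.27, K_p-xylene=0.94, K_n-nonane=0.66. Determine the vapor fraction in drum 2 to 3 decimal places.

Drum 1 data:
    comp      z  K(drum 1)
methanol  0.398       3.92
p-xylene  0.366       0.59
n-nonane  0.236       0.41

V/F (drum 2) = 0.578

Drum 1:
Rachford–Rice: g(ψ₁) = Σ zᵢ(Kᵢ−1)/(1+ψ₁(Kᵢ−1)) = 0.
Feasibility: ΣzᵢKᵢ = 1.873, Σzᵢ/Kᵢ = 1.297 — both > 1, two phases present.
Newton–Raphson from ψ₁ = 0.5:
  ψ₁ = 0.500: g = 0.0862, g' = -0.823 → ψ₁ = 0.605
  ψ₁ = 0.605: g = 0.0042, g' = -0.751 → ψ₁ = 0.610
Converged at ψ₁ = 0.610.
Drum-1 compositions:
  methanol: x = 0.143, y = 0.561
  p-xylene: x = 0.488, y = 0.288
  n-nonane: x = 0.369, y = 0.151
Drum-2 feed = drum-1 liquid: z₂ = (0.1431, 0.4881, 0.3688).
Drum 2:
Let ψ₂ = V/F and solve Σ zᵢ(Kᵢ−1)/(1+ψ₂(Kᵢ−1)) = 0.
Check two-phase: ΣzᵢKᵢ = 1.599 > 1 and Σzᵢ/Kᵢ = 1.101 > 1, so g(0) = 0.599 > 0 and g(1) = -0.101 < 0.
Newton–Raphson from ψ₂ = 0.5:
  ψ₂ = 0.500: g = 0.0261, g' = -0.364 → ψ₂ = 0.572
  ψ₂ = 0.572: g = 0.0019, g' = -0.314 → ψ₂ = 0.578
Converged at ψ₂ = 0.578.
  methanol: x = 0.035, y = 0.222
  p-xylene: x = 0.506, y = 0.475
  n-nonane: x = 0.459, y = 0.303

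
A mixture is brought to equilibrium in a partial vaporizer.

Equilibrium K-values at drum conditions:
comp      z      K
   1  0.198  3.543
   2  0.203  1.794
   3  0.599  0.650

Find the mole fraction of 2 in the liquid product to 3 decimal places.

x_2 = 0.129

Material balance + equilibrium reduce to Σ zᵢ(Kᵢ−1)/(1+ψ(Kᵢ−1)) = 0.
g(0) = ΣzᵢKᵢ − 1 = 0.455 and g(1) = 1 − Σzᵢ/Kᵢ = -0.091, so a root lies in (0, 1).
Iterate (Newton) starting at ψ = 0.36:
  ψ = 0.360: g = 0.1483, g' = -0.522 → ψ = 0.644
  ψ = 0.644: g = 0.0269, g' = -0.362 → ψ = 0.718
  ψ = 0.718: g = 0.0008, g' = -0.343 → ψ = 0.720
Converged at ψ = 0.720.
Compositions from xᵢ = zᵢ/(1+ψ(Kᵢ−1)), yᵢ = Kᵢxᵢ:
  1: x = 0.070, y = 0.248
  2: x = 0.129, y = 0.232
  3: x = 0.801, y = 0.521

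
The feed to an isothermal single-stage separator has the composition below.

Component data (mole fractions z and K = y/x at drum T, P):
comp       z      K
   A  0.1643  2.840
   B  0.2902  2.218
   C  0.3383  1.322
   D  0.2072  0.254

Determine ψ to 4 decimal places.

ψ = 0.8049

Rachford–Rice: g(ψ) = Σ zᵢ(Kᵢ−1)/(1+ψ(Kᵢ−1)) = 0.
Feasibility: ΣzᵢKᵢ = 1.6101, Σzᵢ/Kᵢ = 1.2603 — both > 1, two phases present.
Newton–Raphson from ψ = 0.5:
  ψ = 0.5000: g = 0.22443, g' = -0.6365 → ψ = 0.8526
  ψ = 0.8526: g = -0.04813, g' = -1.0800 → ψ = 0.8080
  ψ = 0.8080: g = -0.00299, g' = -0.9522 → ψ = 0.8049
Converged at ψ = 0.8049.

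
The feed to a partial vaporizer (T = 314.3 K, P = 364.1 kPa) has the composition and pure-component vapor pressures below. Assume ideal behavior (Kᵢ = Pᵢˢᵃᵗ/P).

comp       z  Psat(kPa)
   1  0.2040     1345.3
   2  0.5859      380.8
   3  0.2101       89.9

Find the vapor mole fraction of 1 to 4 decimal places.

Raoult's law: Kᵢ = Pᵢˢᵃᵗ/P = Pᵢˢᵃᵗ/364.1.
  K_1 = 1345.3/364.1 = 3.694864, K_2 = 380.8/364.1 = 1.045867, K_3 = 89.9/364.1 = 0.246910
Material balance + equilibrium reduce to Σ zᵢ(Kᵢ−1)/(1+β(Kᵢ−1)) = 0.
Feasibility: ΣzᵢKᵢ = 1.4184, Σzᵢ/Kᵢ = 1.4663 — both > 1, two phases present.
Newton–Raphson from β = 0.62:
  β = 0.6200: g = -0.06484, g' = -0.6282 → β = 0.5168
  β = 0.5168: g = -0.00302, g' = -0.5793 → β = 0.5116
Converged at β = 0.5116.
Compositions from xᵢ = zᵢ/(1+β(Kᵢ−1)), yᵢ = Kᵢxᵢ:
  1: x = 0.0858, y = 0.3169
  2: x = 0.5725, y = 0.5987
  3: x = 0.3418, y = 0.0844

y_1 = 0.3169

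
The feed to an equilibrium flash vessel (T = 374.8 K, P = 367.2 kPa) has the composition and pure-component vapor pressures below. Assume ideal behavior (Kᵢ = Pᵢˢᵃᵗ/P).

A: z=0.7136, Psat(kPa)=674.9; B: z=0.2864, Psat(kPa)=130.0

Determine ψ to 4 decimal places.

ψ = 0.7629

Raoult's law: Kᵢ = Pᵢˢᵃᵗ/P = Pᵢˢᵃᵗ/367.2.
  K_A = 674.9/367.2 = 1.837963, K_B = 130.0/367.2 = 0.354031
Let ψ = V/F and solve Σ zᵢ(Kᵢ−1)/(1+ψ(Kᵢ−1)) = 0.
Feasibility: ΣzᵢKᵢ = 1.4130, Σzᵢ/Kᵢ = 1.1972 — both > 1, two phases present.
Newton iteration, ψ⁰ = 0.5:
  ψ = 0.5000: g = 0.14814, g' = -0.5096 → ψ = 0.7907
  ψ = 0.7907: g = -0.01849, g' = -0.6806 → ψ = 0.7635
  ψ = 0.7635: g = -0.00040, g' = -0.6517 → ψ = 0.7629
Converged at ψ = 0.7629.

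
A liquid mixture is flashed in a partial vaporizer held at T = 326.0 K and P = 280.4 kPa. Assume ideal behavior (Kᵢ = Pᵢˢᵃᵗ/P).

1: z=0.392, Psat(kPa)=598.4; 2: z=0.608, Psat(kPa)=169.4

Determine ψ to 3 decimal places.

Raoult's law: Kᵢ = Pᵢˢᵃᵗ/P = Pᵢˢᵃᵗ/280.4.
  K_1 = 598.4/280.4 = 2.13409, K_2 = 169.4/280.4 = 0.60414
Let ψ = V/F and solve Σ zᵢ(Kᵢ−1)/(1+ψ(Kᵢ−1)) = 0.
Feasibility: ΣzᵢKᵢ = 1.204, Σzᵢ/Kᵢ = 1.190 — both > 1, two phases present.
Newton iteration, ψ⁰ = 0.5:
  ψ = 0.500: g = -0.0164, g' = -0.353 → ψ = 0.454
Converged at ψ = 0.454.

ψ = 0.454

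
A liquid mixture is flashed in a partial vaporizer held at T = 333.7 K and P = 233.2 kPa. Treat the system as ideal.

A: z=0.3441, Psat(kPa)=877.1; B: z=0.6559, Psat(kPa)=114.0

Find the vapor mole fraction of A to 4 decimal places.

Raoult's law: Kᵢ = Pᵢˢᵃᵗ/P = Pᵢˢᵃᵗ/233.2.
  K_A = 877.1/233.2 = 3.761149, K_B = 114.0/233.2 = 0.488851
Binary case is linear: z₁(K₁−1)(1+V/F(K₂−1)) + z₂(K₂−1)(1+V/F(K₁−1)) = 0
⇒ V/F = [z₁(K₁−1)+z₂(K₂−1)] / [−(K₁−1)(K₂−1)] = 0.61485/1.41136 = 0.4356
Compositions from xᵢ = zᵢ/(1+V/F(Kᵢ−1)), yᵢ = Kᵢxᵢ:
  A: x = 0.1562, y = 0.5875
  B: x = 0.8438, y = 0.4125

y_A = 0.5875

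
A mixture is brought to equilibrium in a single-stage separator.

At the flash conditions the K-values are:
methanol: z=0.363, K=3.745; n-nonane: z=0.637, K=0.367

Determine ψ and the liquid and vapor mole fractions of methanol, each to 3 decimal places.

ψ = 0.341, x_methanol = 0.187, y_methanol = 0.702

Binary case is linear: z₁(K₁−1)(1+ψ(K₂−1)) + z₂(K₂−1)(1+ψ(K₁−1)) = 0
⇒ ψ = [z₁(K₁−1)+z₂(K₂−1)] / [−(K₁−1)(K₂−1)] = 0.5932/1.7376 = 0.341
Compositions from xᵢ = zᵢ/(1+ψ(Kᵢ−1)), yᵢ = Kᵢxᵢ:
  methanol: x = 0.187, y = 0.702
  n-nonane: x = 0.813, y = 0.298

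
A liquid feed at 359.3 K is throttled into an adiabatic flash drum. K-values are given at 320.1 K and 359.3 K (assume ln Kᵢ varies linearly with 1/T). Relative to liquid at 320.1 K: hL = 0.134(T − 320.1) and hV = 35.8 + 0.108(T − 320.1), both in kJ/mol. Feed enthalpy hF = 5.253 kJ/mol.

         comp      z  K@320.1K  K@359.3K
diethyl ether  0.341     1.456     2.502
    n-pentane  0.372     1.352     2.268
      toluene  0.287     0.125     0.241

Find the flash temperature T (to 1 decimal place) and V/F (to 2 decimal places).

T = 321.2 K, V/F = 0.14

Adiabatic flash: solve Rachford–Rice at each trial T, then check hF = ψ·hV(T) + (1−ψ)·hL(T).
  T = 320.1 K: K = (1.456, 1.352, 0.125), RR gives ψ = 0.100, H_out = 3.580 kJ/mol
  T = 359.3 K: K = (2.502, 2.268, 0.241), RR gives ψ = 0.731, H_out = 30.666 kJ/mol
  T = 339.7 K: K = (1.939, 1.777, 0.177), RR gives ψ = 0.529, H_out = 21.311 kJ/mol
  T = 329.9 K: K = (1.687, 1.556, 0.149), RR gives ψ = 0.374, H_out = 14.596 kJ/mol
  T = 325.0 K: K = (1.569, 1.452, 0.137), RR gives ψ = 0.260, H_out = 9.944 kJ/mol
  T = 322.6 K: K = (1.513, 1.403, 0.131), RR gives ψ = 0.190, H_out = 7.109 kJ/mol
  T = 321.4 K: K = (1.486, 1.378, 0.128), RR gives ψ = 0.149, H_out = 5.500 kJ/mol
Linear interpolation between T = 320.1 (H_out = 3.580) and T = 321.4 (H_out = 5.500) on hF = 5.253 gives T ≈ 321.2 K, at which ψ = 0.14.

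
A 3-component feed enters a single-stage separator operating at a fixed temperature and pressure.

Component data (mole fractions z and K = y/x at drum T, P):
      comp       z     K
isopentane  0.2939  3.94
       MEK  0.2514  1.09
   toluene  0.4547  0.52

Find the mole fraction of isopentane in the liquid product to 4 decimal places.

x_isopentane = 0.1008

Material balance + equilibrium reduce to Σ zᵢ(Kᵢ−1)/(1+β(Kᵢ−1)) = 0.
Feasibility: ΣzᵢKᵢ = 1.6684, Σzᵢ/Kᵢ = 1.1797 — both > 1, two phases present.
Newton iteration, β⁰ = 0.5:
  β = 0.5000: g = 0.08430, g' = -0.5996 → β = 0.6406
  β = 0.6406: g = 0.00591, g' = -0.5258 → β = 0.6518
  β = 0.6518: g = 0.00002, g' = -0.5224 → β = 0.6519
Converged at β = 0.6519.
Compositions from xᵢ = zᵢ/(1+β(Kᵢ−1)), yᵢ = Kᵢxᵢ:
  isopentane: x = 0.1008, y = 0.3970
  MEK: x = 0.2375, y = 0.2588
  toluene: x = 0.6618, y = 0.3441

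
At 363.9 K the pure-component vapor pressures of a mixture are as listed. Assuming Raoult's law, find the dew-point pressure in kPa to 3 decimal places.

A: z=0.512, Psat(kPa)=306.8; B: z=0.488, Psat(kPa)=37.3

At the dew point ψ → 1, so Σzᵢ/Kᵢ = 1 with Kᵢ = Pᵢˢᵃᵗ/P ⇒ 1/P = Σzᵢ/Pᵢˢᵃᵗ.
1/P = 0.512/306.8 + 0.488/37.3 = 0.014752 ⇒ P = 67.788 kPa

Pdew = 67.788 kPa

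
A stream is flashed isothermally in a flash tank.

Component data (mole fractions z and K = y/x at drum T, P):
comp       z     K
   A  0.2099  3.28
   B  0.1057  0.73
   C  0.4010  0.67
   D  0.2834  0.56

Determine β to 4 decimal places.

Let β = V/F and solve Σ zᵢ(Kᵢ−1)/(1+β(Kᵢ−1)) = 0.
g(0) = ΣzᵢKᵢ − 1 = 0.1930 and g(1) = 1 − Σzᵢ/Kᵢ = -0.3134, so a root lies in (0, 1).
Newton iteration, β⁰ = 0.5:
  β = 0.5000: g = -0.12771, g' = -0.4014 → β = 0.1818
  β = 0.1818: g = 0.03199, g' = -0.6681 → β = 0.2297
  β = 0.2297: g = 0.00175, g' = -0.5977 → β = 0.2326
Converged at β = 0.2326.

β = 0.2326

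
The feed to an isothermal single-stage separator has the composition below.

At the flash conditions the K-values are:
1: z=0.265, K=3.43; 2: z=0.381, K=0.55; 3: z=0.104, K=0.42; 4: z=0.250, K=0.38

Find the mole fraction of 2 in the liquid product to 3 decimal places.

Rachford–Rice: g(V/F) = Σ zᵢ(Kᵢ−1)/(1+V/F(Kᵢ−1)) = 0.
g(0) = ΣzᵢKᵢ − 1 = 0.257 and g(1) = 1 − Σzᵢ/Kᵢ = -0.676, so a root lies in (0, 1).
Newton iteration, V/F⁰ = 0.46:
  V/F = 0.460: g = -0.2113, g' = -0.725 → V/F = 0.169
  V/F = 0.169: g = 0.0314, g' = -1.041 → V/F = 0.199
  V/F = 0.199: g = 0.0010, g' = -0.974 → V/F = 0.200
Converged at V/F = 0.200.
Compositions from xᵢ = zᵢ/(1+V/F(Kᵢ−1)), yᵢ = Kᵢxᵢ:
  1: x = 0.178, y = 0.612
  2: x = 0.419, y = 0.230
  3: x = 0.118, y = 0.049
  4: x = 0.285, y = 0.108

x_2 = 0.419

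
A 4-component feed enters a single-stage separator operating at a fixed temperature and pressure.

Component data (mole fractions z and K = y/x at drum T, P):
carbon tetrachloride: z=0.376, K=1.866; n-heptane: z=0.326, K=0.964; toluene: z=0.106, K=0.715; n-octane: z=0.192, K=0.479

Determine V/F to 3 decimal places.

V/F = 0.682

Rachford–Rice: g(V/F) = Σ zᵢ(Kᵢ−1)/(1+V/F(Kᵢ−1)) = 0.
Check two-phase: ΣzᵢKᵢ = 1.184 > 1 and Σzᵢ/Kᵢ = 1.089 > 1, so g(0) = 0.184 > 0 and g(1) = -0.089 < 0.
Iterate (Newton) starting at V/F = 0.37:
  V/F = 0.370: g = 0.0770, g' = -0.253 → V/F = 0.675
  V/F = 0.675: g = 0.0019, g' = -0.250 → V/F = 0.682
Converged at V/F = 0.682.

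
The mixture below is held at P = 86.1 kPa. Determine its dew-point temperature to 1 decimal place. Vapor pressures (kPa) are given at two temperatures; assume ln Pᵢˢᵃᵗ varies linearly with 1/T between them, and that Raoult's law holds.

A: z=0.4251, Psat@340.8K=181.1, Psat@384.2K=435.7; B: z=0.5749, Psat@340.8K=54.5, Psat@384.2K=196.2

T = 344.2 K

Dew-point temperature: Σzᵢ·P/Pᵢˢᵃᵗ(T) = 1. Interpolate ln Pᵢˢᵃᵗ = aᵢ + bᵢ/T.
  T = 340.8 K: ΣzᵢP/Pᵢˢᵃᵗ = 1.1103
  T = 384.2 K: ΣzᵢP/Pᵢˢᵃᵗ = 0.3363
  T = 362.5 K: ΣzᵢP/Pᵢˢᵃᵗ = 0.5876
  T = 351.6 K: ΣzᵢP/Pᵢˢᵃᵗ = 0.8003
  T = 346.2 K: ΣzᵢP/Pᵢˢᵃᵗ = 0.9400
  T = 343.5 K: ΣzᵢP/Pᵢˢᵃᵗ = 1.0209
Interpolating between 343.5 K and 346.2 K gives T ≈ 344.2 K.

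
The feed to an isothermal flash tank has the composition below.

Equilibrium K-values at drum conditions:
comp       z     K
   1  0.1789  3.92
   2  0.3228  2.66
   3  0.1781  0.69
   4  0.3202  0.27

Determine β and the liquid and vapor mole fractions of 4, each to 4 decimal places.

Material balance + equilibrium reduce to Σ zᵢ(Kᵢ−1)/(1+β(Kᵢ−1)) = 0.
g(0) = ΣzᵢKᵢ − 1 = 0.7693 and g(1) = 1 − Σzᵢ/Kᵢ = -0.6110, so a root lies in (0, 1).
Iterate (Newton) starting at β = 0.5:
  β = 0.5000: g = 0.07172, g' = -0.9648 → β = 0.5743
  β = 0.5743: g = -0.00022, g' = -0.9772 → β = 0.5741
Converged at β = 0.5741.
Compositions from xᵢ = zᵢ/(1+β(Kᵢ−1)), yᵢ = Kᵢxᵢ:
  1: x = 0.0668, y = 0.2620
  2: x = 0.1653, y = 0.4397
  3: x = 0.2167, y = 0.1495
  4: x = 0.5512, y = 0.1488

β = 0.5741, x_4 = 0.5512, y_4 = 0.1488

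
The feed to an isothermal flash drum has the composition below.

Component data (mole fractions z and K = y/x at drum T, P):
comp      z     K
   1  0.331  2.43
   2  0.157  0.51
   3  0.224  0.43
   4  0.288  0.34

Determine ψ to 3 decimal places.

Iterate (Newton) starting at ψ = 0.64:
  ψ = 0.640: g = -0.3950, g' = -0.821 → ψ = 0.159
  ψ = 0.159: g = -0.0504, g' = -0.738 → ψ = 0.091
  ψ = 0.091: g = 0.0018, g' = -0.795 → ψ = 0.093
Converged at ψ = 0.093.

ψ = 0.093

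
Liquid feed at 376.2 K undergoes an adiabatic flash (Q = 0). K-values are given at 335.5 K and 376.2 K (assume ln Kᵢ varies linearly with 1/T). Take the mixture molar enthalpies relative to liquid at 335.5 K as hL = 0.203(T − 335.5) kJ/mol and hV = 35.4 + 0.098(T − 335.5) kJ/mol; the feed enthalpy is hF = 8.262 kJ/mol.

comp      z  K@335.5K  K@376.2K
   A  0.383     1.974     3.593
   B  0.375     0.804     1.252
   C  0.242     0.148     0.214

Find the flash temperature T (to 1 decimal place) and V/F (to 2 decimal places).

T = 337.4 K, V/F = 0.22

Adiabatic flash: solve Rachford–Rice at each trial T, then check hF = ψ·hV(T) + (1−ψ)·hL(T).
  T = 335.5 K: K = (1.974, 0.804, 0.148), RR gives ψ = 0.176, H_out = 6.215 kJ/mol
  T = 376.2 K: K = (3.593, 1.252, 0.214), RR gives ψ = 0.709, H_out = 30.343 kJ/mol
  T = 355.9 K: K = (2.711, 1.017, 0.180), RR gives ψ = 0.529, H_out = 21.721 kJ/mol
  T = 345.7 K: K = (2.324, 0.907, 0.164), RR gives ψ = 0.387, H_out = 15.356 kJ/mol
  T = 340.6 K: K = (2.145, 0.855, 0.156), RR gives ψ = 0.293, H_out = 11.249 kJ/mol
  T = 338.1 K: K = (2.060, 0.830, 0.152), RR gives ψ = 0.239, H_out = 8.917 kJ/mol
  T = 336.8 K: K = (2.017, 0.817, 0.150), RR gives ψ = 0.208, H_out = 7.605 kJ/mol
  T = 337.5 K: K = (2.040, 0.824, 0.151), RR gives ψ = 0.225, H_out = 8.321 kJ/mol
Linear interpolation between T = 336.8 (H_out = 7.605) and T = 337.5 (H_out = 8.321) on hF = 8.262 gives T ≈ 337.4 K, at which ψ = 0.22.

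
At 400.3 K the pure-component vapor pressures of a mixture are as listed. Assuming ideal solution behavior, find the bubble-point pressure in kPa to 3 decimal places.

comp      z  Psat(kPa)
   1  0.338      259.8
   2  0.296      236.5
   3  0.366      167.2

At the bubble point ψ → 0, so ΣzᵢKᵢ = 1 with Kᵢ = Pᵢˢᵃᵗ/P ⇒ P = ΣzᵢPᵢˢᵃᵗ.
P = 0.338·259.8 + 0.296·236.5 + 0.366·167.2 = 219.012 kPa

Pbub = 219.012 kPa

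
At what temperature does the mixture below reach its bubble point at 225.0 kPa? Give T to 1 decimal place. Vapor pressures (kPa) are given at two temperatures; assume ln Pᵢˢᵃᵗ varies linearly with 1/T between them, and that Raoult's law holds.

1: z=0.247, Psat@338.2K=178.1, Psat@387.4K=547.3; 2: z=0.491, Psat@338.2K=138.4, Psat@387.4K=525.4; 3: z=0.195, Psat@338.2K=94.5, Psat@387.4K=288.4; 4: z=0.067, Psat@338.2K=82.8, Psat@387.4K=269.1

T = 356.7 K

Bubble-point temperature: ΣzᵢPᵢˢᵃᵗ(T) = P. Interpolate ln Pᵢˢᵃᵗ = aᵢ + bᵢ/T.
  T = 338.2 K: ΣzᵢPᵢˢᵃᵗ = 135.92 kPa
  T = 387.4 K: ΣzᵢPᵢˢᵃᵗ = 467.42 kPa
  T = 362.8 K: ΣzᵢPᵢˢᵃᵗ = 262.48 kPa
  T = 350.5 K: ΣzᵢPᵢˢᵃᵗ = 191.00 kPa
  T = 356.6 K: ΣzᵢPᵢˢᵃᵗ = 224.21 kPa
  T = 359.7 K: ΣzᵢPᵢˢᵃᵗ = 242.75 kPa
  T = 358.1 K: ΣzᵢPᵢˢᵃᵗ = 233.03 kPa
Interpolating between 356.6 K and 358.1 K gives T ≈ 356.7 K.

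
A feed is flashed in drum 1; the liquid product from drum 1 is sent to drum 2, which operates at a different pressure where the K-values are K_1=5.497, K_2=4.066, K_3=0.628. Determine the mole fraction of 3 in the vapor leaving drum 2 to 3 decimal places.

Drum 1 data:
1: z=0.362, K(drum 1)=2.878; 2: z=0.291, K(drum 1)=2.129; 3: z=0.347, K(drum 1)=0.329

y_3 (drum 2) = 0.570

Drum 1:
Newton–Raphson from ψ₁ = 0.36:
  ψ₁ = 0.360: g = 0.3322, g' = -0.914 → ψ₁ = 0.724
  ψ₁ = 0.724: g = 0.0164, g' = -0.932 → ψ₁ = 0.741
Converged at ψ₁ = 0.741.
Drum-1 compositions:
  1: x = 0.151, y = 0.436
  2: x = 0.158, y = 0.337
  3: x = 0.690, y = 0.227
Drum-2 feed = drum-1 liquid: z₂ = (0.1514, 0.1584, 0.6902).
Drum 2:
Let ψ₂ = V/F and solve Σ zᵢ(Kᵢ−1)/(1+ψ₂(Kᵢ−1)) = 0.
Check two-phase: ΣzᵢKᵢ = 1.910 > 1 and Σzᵢ/Kᵢ = 1.166 > 1, so g(0) = 0.910 > 0 and g(1) = -0.166 < 0.
Newton–Raphson from ψ₂ = 0.5:
  ψ₂ = 0.500: g = 0.0859, g' = -0.666 → ψ₂ = 0.629
  ψ₂ = 0.629: g = 0.0085, g' = -0.545 → ψ₂ = 0.645
Converged at ψ₂ = 0.645.
  1: x = 0.039, y = 0.213
  2: x = 0.053, y = 0.216
  3: x = 0.908, y = 0.570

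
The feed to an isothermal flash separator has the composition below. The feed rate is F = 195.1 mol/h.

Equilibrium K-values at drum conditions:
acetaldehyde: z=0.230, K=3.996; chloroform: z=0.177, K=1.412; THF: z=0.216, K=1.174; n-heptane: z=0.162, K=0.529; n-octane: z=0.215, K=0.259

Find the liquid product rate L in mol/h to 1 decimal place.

L = 92.6 mol/h

Rachford–Rice: g(ψ) = Σ zᵢ(Kᵢ−1)/(1+ψ(Kᵢ−1)) = 0.
Check two-phase: ΣzᵢKᵢ = 1.564 > 1 and Σzᵢ/Kᵢ = 1.503 > 1, so g(0) = 0.564 > 0 and g(1) = -0.503 < 0.
Iterate (Newton) starting at ψ = 0.6:
  ψ = 0.600: g = -0.0544, g' = -0.741 → ψ = 0.527
  ψ = 0.527: g = -0.0010, g' = -0.718 → ψ = 0.525
Converged at ψ = 0.525.
Then V = ψ·F = 0.5251·195.1 = 102.5 mol/h and L = F − V = 92.6 mol/h.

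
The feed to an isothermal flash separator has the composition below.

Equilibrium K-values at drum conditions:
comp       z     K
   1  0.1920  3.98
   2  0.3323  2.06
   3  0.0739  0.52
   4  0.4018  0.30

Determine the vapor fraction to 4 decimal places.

ψ = 0.4791

Material balance + equilibrium reduce to Σ zᵢ(Kᵢ−1)/(1+ψ(Kᵢ−1)) = 0.
Feasibility: ΣzᵢKᵢ = 1.6077, Σzᵢ/Kᵢ = 1.6910 — both > 1, two phases present.
Newton iteration, ψ⁰ = 0.5:
  ψ = 0.5000: g = -0.01938, g' = -0.9300 → ψ = 0.4792
  ψ = 0.4792: g = -0.00003, g' = -0.9279 → ψ = 0.4791
Converged at ψ = 0.4791.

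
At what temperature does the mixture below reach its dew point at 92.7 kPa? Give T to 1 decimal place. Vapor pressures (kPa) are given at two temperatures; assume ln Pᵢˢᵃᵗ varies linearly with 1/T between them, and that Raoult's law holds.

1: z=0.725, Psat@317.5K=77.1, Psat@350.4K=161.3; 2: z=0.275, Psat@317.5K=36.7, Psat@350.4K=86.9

Dew-point temperature: Σzᵢ·P/Pᵢˢᵃᵗ(T) = 1. Interpolate ln Pᵢˢᵃᵗ = aᵢ + bᵢ/T.
  T = 317.5 K: ΣzᵢP/Pᵢˢᵃᵗ = 1.5663
  T = 350.4 K: ΣzᵢP/Pᵢˢᵃᵗ = 0.7100
  T = 333.9 K: ΣzᵢP/Pᵢˢᵃᵗ = 1.0350
  T = 342.1 K: ΣzᵢP/Pᵢˢᵃᵗ = 0.8542
  T = 338.0 K: ΣzᵢP/Pᵢˢᵃᵗ = 0.9391
  T = 335.9 K: ΣzᵢP/Pᵢˢᵃᵗ = 0.9868
  T = 334.9 K: ΣzᵢP/Pᵢˢᵃᵗ = 1.0105
Interpolating between 334.9 K and 335.9 K gives T ≈ 335.3 K.

T = 335.3 K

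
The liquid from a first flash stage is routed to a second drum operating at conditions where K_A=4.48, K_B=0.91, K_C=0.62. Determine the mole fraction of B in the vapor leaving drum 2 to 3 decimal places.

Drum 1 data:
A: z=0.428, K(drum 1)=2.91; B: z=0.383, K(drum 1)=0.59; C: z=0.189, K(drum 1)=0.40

y_B (drum 2) = 0.492

Drum 1:
Material balance + equilibrium reduce to Σ zᵢ(Kᵢ−1)/(1+ψ₁(Kᵢ−1)) = 0.
Feasibility: ΣzᵢKᵢ = 1.547, Σzᵢ/Kᵢ = 1.269 — both > 1, two phases present.
Iterate (Newton) starting at ψ₁ = 0.5:
  ψ₁ = 0.500: g = 0.0586, g' = -0.649 → ψ₁ = 0.590
  ψ₁ = 0.590: g = 0.0015, g' = -0.620 → ψ₁ = 0.593
Converged at ψ₁ = 0.593.
Drum-1 compositions:
  A: x = 0.201, y = 0.584
  B: x = 0.506, y = 0.299
  C: x = 0.293, y = 0.117
Drum-2 feed = drum-1 liquid: z₂ = (0.2007, 0.5059, 0.2933).
Drum 2:
Rachford–Rice: g(ψ₂) = Σ zᵢ(Kᵢ−1)/(1+ψ₂(Kᵢ−1)) = 0.
g(0) = ΣzᵢKᵢ − 1 = 0.542 and g(1) = 1 − Σzᵢ/Kᵢ = -0.074, so a root lies in (0, 1).
Newton–Raphson from ψ₂ = 0.49:
  ψ₂ = 0.490: g = 0.0736, g' = -0.401 → ψ₂ = 0.674
  ψ₂ = 0.674: g = 0.0106, g' = -0.298 → ψ₂ = 0.709
  ψ₂ = 0.709: g = 0.0002, g' = -0.286 → ψ₂ = 0.710
Converged at ψ₂ = 0.710.
  A: x = 0.058, y = 0.259
  B: x = 0.540, y = 0.492
  C: x = 0.402, y = 0.249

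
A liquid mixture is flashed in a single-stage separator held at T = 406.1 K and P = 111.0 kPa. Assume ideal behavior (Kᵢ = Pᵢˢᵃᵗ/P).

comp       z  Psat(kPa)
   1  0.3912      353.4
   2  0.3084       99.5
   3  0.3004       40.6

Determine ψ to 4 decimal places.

Raoult's law: Kᵢ = Pᵢˢᵃᵗ/P = Pᵢˢᵃᵗ/111.0.
  K_1 = 353.4/111.0 = 3.183784, K_2 = 99.5/111.0 = 0.896396, K_3 = 40.6/111.0 = 0.365766
Let ψ = V/F and solve Σ zᵢ(Kᵢ−1)/(1+ψ(Kᵢ−1)) = 0.
g(0) = ΣzᵢKᵢ − 1 = 0.6318 and g(1) = 1 − Σzᵢ/Kᵢ = -0.2882, so a root lies in (0, 1).
Newton–Raphson from ψ = 0.5:
  ψ = 0.5000: g = 0.09569, g' = -0.6891 → ψ = 0.6389
  ψ = 0.6389: g = 0.00216, g' = -0.6705 → ψ = 0.6421
Converged at ψ = 0.6421.

ψ = 0.6421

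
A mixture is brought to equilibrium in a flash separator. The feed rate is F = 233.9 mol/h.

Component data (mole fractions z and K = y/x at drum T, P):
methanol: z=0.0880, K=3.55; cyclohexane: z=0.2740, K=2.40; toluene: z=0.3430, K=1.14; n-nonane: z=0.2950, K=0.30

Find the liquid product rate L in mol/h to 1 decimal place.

L = 98.6 mol/h

Material balance + equilibrium reduce to Σ zᵢ(Kᵢ−1)/(1+β(Kᵢ−1)) = 0.
Check two-phase: ΣzᵢKᵢ = 1.4495 > 1 and Σzᵢ/Kᵢ = 1.4232 > 1, so g(0) = 0.4495 > 0 and g(1) = -0.4232 < 0.
Newton–Raphson from β = 0.5:
  β = 0.5000: g = 0.05147, g' = -0.6444 → β = 0.5799
  β = 0.5799: g = -0.00093, g' = -0.6720 → β = 0.5785
Converged at β = 0.5785.
Then V = β·F = 0.5785·233.9 = 135.3 mol/h and L = F − V = 98.6 mol/h.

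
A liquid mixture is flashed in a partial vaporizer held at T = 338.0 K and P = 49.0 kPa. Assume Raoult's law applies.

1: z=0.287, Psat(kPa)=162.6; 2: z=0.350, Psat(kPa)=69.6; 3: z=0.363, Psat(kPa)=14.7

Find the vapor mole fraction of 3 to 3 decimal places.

y_3 = 0.177

Raoult's law: Kᵢ = Pᵢˢᵃᵗ/P = Pᵢˢᵃᵗ/49.0.
  K_1 = 162.6/49.0 = 3.31837, K_2 = 69.6/49.0 = 1.42041, K_3 = 14.7/49.0 = 0.30000
Rachford–Rice: g(ψ) = Σ zᵢ(Kᵢ−1)/(1+ψ(Kᵢ−1)) = 0.
Feasibility: ΣzᵢKᵢ = 1.558, Σzᵢ/Kᵢ = 1.543 — both > 1, two phases present.
Newton–Raphson from ψ = 0.5:
  ψ = 0.500: g = 0.0388, g' = -0.794 → ψ = 0.549
Converged at ψ = 0.549.
Compositions from xᵢ = zᵢ/(1+ψ(Kᵢ−1)), yᵢ = Kᵢxᵢ:
  1: x = 0.126, y = 0.419
  2: x = 0.284, y = 0.404
  3: x = 0.589, y = 0.177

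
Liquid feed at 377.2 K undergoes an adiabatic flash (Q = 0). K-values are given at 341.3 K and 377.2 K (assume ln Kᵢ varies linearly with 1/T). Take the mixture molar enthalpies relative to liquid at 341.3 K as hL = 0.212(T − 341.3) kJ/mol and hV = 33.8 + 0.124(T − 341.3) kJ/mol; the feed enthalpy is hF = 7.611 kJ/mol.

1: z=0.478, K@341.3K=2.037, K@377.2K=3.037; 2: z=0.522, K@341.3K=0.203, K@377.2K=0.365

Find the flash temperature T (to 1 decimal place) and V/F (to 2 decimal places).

T = 347.9 K, V/F = 0.19

Adiabatic flash: solve Rachford–Rice at each trial T, then check hF = ψ·hV(T) + (1−ψ)·hL(T).
  T = 341.3 K: K = (2.037, 0.203), RR gives ψ = 0.096, H_out = 3.257 kJ/mol
  T = 377.2 K: K = (3.037, 0.365), RR gives ψ = 0.496, H_out = 22.824 kJ/mol
  T = 359.2 K: K = (2.511, 0.276), RR gives ψ = 0.315, H_out = 13.936 kJ/mol
  T = 350.2 K: K = (2.266, 0.237), RR gives ψ = 0.215, H_out = 8.972 kJ/mol
  T = 345.8 K: K = (2.151, 0.220), RR gives ψ = 0.159, H_out = 6.279 kJ/mol
  T = 348.0 K: K = (2.208, 0.229), RR gives ψ = 0.188, H_out = 7.653 kJ/mol
Linear interpolation between T = 345.8 (H_out = 6.279) and T = 348.0 (H_out = 7.653) on hF = 7.611 gives T ≈ 347.9 K, at which ψ = 0.19.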